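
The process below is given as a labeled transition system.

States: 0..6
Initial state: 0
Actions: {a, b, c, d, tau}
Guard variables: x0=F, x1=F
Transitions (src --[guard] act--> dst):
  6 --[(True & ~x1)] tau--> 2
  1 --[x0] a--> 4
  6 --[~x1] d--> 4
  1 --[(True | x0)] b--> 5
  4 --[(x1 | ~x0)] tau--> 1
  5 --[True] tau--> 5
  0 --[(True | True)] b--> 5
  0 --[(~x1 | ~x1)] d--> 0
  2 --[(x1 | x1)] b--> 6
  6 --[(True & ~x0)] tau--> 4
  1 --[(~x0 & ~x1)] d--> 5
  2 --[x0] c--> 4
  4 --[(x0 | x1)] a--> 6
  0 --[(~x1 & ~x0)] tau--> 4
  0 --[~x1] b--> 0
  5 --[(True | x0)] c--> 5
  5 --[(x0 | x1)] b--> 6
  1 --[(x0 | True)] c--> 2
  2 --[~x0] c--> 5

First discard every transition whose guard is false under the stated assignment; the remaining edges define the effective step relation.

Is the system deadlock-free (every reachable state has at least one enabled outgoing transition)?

R = {0,1,2,4,5}
  0: b→0  b→5  d→0  tau→4  [4 out]
  1: b→5  c→2  d→5  [3 out]
  2: c→5  [1 out]
  4: tau→1  [1 out]
  5: c→5  tau→5  [2 out]

Answer: DEADLOCK-FREE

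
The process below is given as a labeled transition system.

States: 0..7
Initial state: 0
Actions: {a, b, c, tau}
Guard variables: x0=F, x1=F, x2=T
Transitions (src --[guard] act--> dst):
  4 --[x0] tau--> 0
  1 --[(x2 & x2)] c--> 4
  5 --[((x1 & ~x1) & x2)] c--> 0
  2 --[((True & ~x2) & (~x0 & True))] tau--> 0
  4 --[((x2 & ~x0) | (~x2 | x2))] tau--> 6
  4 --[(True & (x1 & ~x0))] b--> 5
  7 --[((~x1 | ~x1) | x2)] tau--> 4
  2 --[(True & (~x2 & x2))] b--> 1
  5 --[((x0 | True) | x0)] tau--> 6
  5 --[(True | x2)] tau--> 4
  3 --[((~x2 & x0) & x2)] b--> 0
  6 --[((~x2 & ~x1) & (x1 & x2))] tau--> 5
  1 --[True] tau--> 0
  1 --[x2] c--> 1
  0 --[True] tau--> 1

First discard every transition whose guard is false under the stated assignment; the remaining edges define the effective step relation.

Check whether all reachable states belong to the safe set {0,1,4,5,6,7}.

Allowed set {0,1,4,5,6,7}
Reach set: {0,1,4,6}
  0: ok
  1: ok
  4: ok
  6: ok

Answer: INVARIANT HOLDS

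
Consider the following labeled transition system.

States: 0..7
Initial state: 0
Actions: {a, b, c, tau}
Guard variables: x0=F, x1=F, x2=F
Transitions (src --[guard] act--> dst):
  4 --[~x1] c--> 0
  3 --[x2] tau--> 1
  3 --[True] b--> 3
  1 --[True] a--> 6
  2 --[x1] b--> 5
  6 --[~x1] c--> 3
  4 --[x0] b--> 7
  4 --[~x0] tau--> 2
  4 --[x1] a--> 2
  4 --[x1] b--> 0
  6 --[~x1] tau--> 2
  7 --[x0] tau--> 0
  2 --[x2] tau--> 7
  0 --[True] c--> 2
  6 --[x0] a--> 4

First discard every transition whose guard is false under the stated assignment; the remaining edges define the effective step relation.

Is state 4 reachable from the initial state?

After dropping false guards: 7 live edges.
depth 0: {0}
depth 1: {2}  cumulative {0,2}
Reachable = {0,2}

Answer: UNREACHABLE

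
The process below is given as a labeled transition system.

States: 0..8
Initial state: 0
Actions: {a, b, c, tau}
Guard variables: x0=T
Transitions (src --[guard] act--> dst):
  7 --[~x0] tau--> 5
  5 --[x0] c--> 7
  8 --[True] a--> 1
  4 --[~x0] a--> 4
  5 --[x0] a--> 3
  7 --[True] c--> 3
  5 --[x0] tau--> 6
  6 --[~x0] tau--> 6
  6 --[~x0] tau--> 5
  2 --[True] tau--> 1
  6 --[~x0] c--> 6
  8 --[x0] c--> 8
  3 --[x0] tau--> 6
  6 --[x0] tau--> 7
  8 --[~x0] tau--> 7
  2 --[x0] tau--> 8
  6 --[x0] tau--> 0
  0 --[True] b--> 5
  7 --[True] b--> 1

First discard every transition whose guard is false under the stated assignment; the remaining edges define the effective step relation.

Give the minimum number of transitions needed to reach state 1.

Layered search for 1:
  depth 0: {0}
  depth 1: {5}
  depth 2: {3,6,7}
  depth 3: {1}
first hit 1 at d=3 via b·c·b

Answer: 3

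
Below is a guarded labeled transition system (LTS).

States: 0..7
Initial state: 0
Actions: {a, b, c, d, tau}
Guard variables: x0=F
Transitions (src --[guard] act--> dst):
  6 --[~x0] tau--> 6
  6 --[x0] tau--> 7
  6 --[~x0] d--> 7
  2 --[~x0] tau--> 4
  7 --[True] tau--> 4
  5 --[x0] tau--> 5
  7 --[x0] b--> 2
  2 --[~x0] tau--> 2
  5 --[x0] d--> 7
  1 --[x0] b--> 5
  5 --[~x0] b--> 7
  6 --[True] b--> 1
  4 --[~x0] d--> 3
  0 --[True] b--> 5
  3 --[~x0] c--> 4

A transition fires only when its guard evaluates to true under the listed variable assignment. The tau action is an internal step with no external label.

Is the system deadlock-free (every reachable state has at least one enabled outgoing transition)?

Answer: DEADLOCK-FREE

Working:
Reachable = {0,3,4,5,7}
  0: b→5  [1 exit(s)]
  3: c→4  [1 exit(s)]
  4: d→3  [1 exit(s)]
  5: b→7  [1 exit(s)]
  7: tau→4  [1 exit(s)]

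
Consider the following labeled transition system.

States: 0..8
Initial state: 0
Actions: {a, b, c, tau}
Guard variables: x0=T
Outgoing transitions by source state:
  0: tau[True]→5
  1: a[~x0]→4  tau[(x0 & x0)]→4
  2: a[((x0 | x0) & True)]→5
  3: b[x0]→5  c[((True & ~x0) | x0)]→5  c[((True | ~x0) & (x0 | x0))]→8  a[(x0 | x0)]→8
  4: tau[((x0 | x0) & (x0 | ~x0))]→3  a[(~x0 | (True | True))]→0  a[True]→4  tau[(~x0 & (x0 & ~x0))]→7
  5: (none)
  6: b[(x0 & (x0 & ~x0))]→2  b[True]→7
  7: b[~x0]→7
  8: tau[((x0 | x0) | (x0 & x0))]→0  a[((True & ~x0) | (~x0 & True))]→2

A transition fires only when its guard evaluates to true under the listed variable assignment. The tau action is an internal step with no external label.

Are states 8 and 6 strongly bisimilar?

Bisimulation quotient by refinement:
  round 0: {{0,1,2,3,4,5,6,7,8}}
  round 1: {{0,1,8},{2},{3},{4},{5,7},{6}}
  round 2: {{0},{1},{2},{3},{4},{5,7},{6},{8}}
Fixed point at round 3; 8 class(es).
class of 8: {8}; class of 6: {6}

Answer: NOT BISIMILAR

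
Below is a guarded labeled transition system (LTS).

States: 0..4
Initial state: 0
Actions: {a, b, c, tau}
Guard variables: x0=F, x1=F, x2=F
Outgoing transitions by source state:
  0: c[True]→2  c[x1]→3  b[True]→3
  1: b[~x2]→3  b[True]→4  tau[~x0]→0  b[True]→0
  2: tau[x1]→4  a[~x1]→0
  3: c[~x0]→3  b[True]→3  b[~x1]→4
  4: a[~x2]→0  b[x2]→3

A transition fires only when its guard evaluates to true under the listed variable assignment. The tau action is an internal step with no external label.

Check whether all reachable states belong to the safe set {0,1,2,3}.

Answer: INVARIANT VIOLATED at state 4

Analysis:
Inv-set: {0,1,2,3}
Reachable = {0,2,3,4}
  0: safe
  2: safe
  3: safe
  4: ✗ unsafe
counterexample path to 4: b·b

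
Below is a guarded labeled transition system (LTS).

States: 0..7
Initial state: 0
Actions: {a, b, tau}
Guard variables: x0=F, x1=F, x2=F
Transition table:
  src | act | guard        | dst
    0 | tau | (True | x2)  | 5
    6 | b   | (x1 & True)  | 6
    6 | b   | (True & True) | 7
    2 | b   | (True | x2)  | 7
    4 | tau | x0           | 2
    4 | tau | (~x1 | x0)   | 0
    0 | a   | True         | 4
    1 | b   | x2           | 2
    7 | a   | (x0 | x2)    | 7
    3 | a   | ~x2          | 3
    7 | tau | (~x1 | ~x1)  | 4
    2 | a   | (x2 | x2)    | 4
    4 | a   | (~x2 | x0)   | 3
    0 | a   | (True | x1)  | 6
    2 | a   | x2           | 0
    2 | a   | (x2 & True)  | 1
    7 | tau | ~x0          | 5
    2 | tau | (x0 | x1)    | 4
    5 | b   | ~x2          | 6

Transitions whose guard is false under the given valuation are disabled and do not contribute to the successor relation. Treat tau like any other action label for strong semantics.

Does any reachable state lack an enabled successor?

Reach set: {0,3,4,5,6,7}
  0: a→4  a→6  tau→5  [3 out]
  3: a→3  [1 out]
  4: a→3  tau→0  [2 out]
  5: b→6  [1 out]
  6: b→7  [1 out]
  7: tau→4  tau→5  [2 out]

Answer: DEADLOCK-FREE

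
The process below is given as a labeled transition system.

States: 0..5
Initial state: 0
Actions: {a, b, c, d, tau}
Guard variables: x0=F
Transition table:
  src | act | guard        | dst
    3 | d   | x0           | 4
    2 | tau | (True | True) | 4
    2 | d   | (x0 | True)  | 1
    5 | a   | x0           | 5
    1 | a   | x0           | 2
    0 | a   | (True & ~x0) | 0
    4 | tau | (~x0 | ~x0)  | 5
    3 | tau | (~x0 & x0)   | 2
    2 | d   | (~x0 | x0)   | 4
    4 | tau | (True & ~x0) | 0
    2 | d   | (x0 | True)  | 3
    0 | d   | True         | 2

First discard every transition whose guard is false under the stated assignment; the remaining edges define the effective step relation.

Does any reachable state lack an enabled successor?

Reachable = {0,1,2,3,4,5}
  0: a→0  d→2  [2 out]
  1: ∅  [deadlock]
  2: d→1  d→3  d→4  tau→4  [4 out]
  3: ∅  [deadlock]
  4: tau→0  tau→5  [2 out]
  5: ∅  [deadlock]
Path to 1: d·d

Answer: DEADLOCK at state 1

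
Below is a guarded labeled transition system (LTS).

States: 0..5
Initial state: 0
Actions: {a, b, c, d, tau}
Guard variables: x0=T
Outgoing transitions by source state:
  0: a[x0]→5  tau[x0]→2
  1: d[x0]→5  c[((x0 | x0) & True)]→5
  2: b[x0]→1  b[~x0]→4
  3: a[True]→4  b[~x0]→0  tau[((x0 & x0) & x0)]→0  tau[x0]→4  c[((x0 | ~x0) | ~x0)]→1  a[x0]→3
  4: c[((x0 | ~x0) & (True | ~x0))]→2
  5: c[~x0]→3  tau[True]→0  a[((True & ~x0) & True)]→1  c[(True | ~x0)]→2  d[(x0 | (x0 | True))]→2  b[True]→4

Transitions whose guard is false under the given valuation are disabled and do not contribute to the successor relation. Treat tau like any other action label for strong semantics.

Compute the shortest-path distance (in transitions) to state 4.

Answer: 2

Analysis:
Breadth-first toward 4:
  L0 = {0}
  L1 = {2,5}
  L2 = {1,4}
4 enters at depth 2; path a·b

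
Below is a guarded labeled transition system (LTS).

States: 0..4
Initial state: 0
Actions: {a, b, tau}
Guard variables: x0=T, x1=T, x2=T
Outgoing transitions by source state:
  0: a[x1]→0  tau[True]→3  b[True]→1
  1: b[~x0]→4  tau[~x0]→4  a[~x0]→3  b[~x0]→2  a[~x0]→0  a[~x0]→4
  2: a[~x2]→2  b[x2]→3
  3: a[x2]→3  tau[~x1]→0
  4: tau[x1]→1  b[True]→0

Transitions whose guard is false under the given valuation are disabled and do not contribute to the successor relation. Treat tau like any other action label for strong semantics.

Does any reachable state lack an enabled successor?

Reachable = {0,1,3}
  0: a→0  b→1  tau→3  [3 out]
  1: ∅  [no exit]
  3: a→3  [1 out]
Path to 1: b

Answer: DEADLOCK at state 1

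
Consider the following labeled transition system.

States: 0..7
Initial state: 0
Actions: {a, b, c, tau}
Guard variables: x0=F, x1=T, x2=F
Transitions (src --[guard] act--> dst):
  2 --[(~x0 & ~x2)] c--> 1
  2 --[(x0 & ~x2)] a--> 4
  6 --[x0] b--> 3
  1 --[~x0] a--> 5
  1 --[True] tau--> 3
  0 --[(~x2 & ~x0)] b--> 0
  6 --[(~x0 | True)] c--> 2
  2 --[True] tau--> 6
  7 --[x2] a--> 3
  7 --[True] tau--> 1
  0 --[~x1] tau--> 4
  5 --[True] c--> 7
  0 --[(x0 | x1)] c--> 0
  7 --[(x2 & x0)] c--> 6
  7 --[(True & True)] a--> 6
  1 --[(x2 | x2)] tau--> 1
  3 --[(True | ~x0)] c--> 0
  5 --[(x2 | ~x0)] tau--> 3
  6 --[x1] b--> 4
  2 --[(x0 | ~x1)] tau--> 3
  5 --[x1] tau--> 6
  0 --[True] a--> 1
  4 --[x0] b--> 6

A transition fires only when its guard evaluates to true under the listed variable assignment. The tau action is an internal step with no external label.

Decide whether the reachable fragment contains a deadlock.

Answer: DEADLOCK at state 4

Analysis:
Reach set: {0,1,2,3,4,5,6,7}
  0: a→1  b→0  c→0  [deg 3]
  1: a→5  tau→3  [deg 2]
  2: c→1  tau→6  [deg 2]
  3: c→0  [deg 1]
  4: ∅  [no exit]
  5: c→7  tau→3  tau→6  [deg 3]
  6: b→4  c→2  [deg 2]
  7: a→6  tau→1  [deg 2]
trace reaching 4: a·a·tau·b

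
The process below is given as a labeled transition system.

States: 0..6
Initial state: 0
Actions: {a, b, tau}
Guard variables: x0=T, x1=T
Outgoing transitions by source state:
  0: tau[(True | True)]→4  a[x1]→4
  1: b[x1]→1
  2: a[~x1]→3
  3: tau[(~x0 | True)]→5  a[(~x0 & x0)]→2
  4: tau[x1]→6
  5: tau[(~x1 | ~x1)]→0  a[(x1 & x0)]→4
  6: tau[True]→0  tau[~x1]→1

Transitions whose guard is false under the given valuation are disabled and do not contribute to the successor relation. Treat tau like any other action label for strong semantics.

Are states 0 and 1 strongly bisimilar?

Compute ~ classes (split until stable):
  P[0] = {{0,1,2,3,4,5,6}}
  P[1] = {{0},{1},{2},{3,4,6},{5}}
  P[2] = {{0},{1},{2},{3},{4},{5},{6}}
stable after 3 split(s): 7 block(s)
class of 0: {0}; class of 1: {1}

Answer: NOT BISIMILAR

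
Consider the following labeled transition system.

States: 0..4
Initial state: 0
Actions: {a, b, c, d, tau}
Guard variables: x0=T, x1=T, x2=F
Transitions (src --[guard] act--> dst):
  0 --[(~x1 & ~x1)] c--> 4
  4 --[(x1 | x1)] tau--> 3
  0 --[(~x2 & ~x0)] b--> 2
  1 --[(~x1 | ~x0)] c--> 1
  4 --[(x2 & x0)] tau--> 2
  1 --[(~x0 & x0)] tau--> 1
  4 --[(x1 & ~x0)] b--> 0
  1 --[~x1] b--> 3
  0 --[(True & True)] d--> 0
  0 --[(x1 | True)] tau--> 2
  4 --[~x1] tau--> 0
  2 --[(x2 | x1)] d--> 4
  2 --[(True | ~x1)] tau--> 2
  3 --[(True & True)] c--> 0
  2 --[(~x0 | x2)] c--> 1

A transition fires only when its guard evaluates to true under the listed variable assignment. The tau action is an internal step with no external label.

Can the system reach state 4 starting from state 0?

Answer: REACHABLE

Trace:
After dropping false guards: 6 live edges.
depth 0: {0}
depth 1: {2}  cumulative {0,2}
depth 2: {4}  cumulative {0,2,4}
depth 3: {3}  cumulative {0,2,3,4}
Reach set: {0,2,3,4}
witness 4: tau·d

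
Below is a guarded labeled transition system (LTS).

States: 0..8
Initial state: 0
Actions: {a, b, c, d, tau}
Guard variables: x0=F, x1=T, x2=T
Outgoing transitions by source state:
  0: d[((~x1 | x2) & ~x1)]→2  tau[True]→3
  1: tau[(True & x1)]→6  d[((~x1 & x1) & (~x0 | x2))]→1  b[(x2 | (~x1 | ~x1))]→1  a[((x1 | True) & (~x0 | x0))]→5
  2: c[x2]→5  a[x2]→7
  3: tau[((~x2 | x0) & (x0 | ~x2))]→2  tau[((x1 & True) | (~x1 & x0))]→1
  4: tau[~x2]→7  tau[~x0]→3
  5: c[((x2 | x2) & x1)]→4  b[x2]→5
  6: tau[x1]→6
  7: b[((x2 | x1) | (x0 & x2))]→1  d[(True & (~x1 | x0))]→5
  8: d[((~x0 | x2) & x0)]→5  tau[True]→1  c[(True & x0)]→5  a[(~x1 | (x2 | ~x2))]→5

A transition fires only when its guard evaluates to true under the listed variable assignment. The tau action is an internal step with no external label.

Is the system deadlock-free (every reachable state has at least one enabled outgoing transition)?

Answer: DEADLOCK-FREE

Analysis:
Reach set: {0,1,3,4,5,6}
  0: tau→3  [1 exit(s)]
  1: a→5  b→1  tau→6  [3 exit(s)]
  3: tau→1  [1 exit(s)]
  4: tau→3  [1 exit(s)]
  5: b→5  c→4  [2 exit(s)]
  6: tau→6  [1 exit(s)]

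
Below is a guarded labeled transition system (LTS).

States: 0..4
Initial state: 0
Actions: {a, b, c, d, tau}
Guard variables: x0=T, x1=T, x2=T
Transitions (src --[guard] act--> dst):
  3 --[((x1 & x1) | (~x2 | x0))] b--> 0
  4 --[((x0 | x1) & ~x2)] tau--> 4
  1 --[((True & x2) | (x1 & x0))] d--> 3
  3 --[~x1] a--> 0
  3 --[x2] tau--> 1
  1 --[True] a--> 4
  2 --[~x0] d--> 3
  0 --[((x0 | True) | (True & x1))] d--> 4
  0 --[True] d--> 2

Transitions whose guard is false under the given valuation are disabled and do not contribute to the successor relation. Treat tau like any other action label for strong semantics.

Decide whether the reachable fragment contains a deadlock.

R = {0,2,4}
  0: d→2  d→4  [deg 2]
  2: ∅  [deadlock]
  4: ∅  [deadlock]
witness 2: d

Answer: DEADLOCK at state 2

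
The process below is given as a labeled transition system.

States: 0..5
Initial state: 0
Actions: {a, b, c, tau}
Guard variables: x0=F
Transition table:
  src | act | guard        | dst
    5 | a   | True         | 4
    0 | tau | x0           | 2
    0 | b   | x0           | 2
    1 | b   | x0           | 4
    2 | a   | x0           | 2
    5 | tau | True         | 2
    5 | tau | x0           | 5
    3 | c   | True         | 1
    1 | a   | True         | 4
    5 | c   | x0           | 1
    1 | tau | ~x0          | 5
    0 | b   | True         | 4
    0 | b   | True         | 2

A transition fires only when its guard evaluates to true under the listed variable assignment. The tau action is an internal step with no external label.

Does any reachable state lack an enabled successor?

R = {0,2,4}
  0: b→2  b→4  [2 exit(s)]
  2: ∅  [no exit]
  4: ∅  [no exit]
witness 2: b

Answer: DEADLOCK at state 2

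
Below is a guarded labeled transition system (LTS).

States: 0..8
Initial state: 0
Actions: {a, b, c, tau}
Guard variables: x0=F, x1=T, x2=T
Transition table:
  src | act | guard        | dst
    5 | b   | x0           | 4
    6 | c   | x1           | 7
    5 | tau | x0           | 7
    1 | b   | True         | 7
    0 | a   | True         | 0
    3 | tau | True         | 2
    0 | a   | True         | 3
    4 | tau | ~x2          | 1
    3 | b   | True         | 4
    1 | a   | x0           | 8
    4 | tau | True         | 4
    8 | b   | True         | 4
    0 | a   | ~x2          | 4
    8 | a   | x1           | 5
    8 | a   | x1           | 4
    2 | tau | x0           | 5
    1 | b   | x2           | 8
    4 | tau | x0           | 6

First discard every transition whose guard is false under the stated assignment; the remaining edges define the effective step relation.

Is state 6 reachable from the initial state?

Answer: UNREACHABLE

Analysis:
Guard filter leaves 11 enabled edge(s).
L0 = {0}
L1 = {3}  now seen {0,3}
L2 = {2,4}  now seen {0,2,3,4}
R = {0,2,3,4}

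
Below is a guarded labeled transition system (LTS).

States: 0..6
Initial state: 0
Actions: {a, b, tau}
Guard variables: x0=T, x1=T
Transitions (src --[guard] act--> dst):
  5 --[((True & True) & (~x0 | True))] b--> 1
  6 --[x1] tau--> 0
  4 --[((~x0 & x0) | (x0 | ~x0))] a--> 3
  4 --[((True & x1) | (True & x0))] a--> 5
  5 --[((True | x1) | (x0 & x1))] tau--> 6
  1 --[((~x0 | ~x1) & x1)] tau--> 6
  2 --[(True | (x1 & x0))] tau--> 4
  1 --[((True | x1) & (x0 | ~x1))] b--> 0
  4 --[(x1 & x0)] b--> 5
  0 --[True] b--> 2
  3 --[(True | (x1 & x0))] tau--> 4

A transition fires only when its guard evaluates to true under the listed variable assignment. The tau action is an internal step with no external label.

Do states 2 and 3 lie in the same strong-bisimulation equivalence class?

Answer: BISIMILAR

Analysis:
Compute ~ classes (split until stable):
  P[0] = {{0,1,2,3,4,5,6}}
  P[1] = {{0,1},{2,3,6},{4},{5}}
  P[2] = {{0},{1},{2,3},{4},{5},{6}}
6 equivalence class(es) (converged in 3)
2∈{2,3}, 3∈{2,3}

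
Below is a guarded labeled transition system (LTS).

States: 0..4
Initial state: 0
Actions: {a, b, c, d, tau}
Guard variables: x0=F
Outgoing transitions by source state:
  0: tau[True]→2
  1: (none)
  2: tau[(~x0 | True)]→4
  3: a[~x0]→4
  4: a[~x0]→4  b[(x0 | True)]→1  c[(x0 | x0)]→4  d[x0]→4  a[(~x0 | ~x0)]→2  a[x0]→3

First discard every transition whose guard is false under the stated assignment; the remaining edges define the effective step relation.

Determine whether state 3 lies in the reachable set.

Guard filter leaves 6 enabled edge(s).
L0 = {0}
L1 = {2}  cumulative {0,2}
L2 = {4}  cumulative {0,2,4}
L3 = {1}  cumulative {0,1,2,4}
Reach set: {0,1,2,4}

Answer: UNREACHABLE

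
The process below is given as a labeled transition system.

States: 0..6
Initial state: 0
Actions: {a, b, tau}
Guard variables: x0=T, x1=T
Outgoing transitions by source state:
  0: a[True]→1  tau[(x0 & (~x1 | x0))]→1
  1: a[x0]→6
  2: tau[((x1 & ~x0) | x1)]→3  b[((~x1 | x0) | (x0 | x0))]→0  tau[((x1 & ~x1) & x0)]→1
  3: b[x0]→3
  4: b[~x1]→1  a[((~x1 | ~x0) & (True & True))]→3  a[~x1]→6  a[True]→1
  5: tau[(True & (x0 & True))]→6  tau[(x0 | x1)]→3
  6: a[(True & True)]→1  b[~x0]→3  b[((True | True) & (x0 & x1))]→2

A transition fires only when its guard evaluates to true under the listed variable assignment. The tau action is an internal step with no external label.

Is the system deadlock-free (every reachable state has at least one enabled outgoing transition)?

Answer: DEADLOCK-FREE

Trace:
Reach set: {0,1,2,3,6}
  0: a→1  tau→1  [2 out]
  1: a→6  [1 out]
  2: b→0  tau→3  [2 out]
  3: b→3  [1 out]
  6: a→1  b→2  [2 out]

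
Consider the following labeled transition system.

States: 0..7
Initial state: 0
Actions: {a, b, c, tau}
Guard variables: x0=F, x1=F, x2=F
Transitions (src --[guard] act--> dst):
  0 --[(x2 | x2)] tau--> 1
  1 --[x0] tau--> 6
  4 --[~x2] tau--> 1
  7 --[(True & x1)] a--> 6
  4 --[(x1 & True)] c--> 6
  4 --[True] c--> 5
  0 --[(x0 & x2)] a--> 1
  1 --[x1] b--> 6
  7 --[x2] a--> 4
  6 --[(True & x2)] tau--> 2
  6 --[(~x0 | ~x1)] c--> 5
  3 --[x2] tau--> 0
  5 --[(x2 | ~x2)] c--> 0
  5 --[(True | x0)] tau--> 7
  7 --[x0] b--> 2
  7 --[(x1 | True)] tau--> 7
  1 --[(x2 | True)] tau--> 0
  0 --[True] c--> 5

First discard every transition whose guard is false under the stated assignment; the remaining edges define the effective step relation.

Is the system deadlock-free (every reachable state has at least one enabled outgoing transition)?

R = {0,5,7}
  0: c→5  [1 out]
  5: c→0  tau→7  [2 out]
  7: tau→7  [1 out]

Answer: DEADLOCK-FREE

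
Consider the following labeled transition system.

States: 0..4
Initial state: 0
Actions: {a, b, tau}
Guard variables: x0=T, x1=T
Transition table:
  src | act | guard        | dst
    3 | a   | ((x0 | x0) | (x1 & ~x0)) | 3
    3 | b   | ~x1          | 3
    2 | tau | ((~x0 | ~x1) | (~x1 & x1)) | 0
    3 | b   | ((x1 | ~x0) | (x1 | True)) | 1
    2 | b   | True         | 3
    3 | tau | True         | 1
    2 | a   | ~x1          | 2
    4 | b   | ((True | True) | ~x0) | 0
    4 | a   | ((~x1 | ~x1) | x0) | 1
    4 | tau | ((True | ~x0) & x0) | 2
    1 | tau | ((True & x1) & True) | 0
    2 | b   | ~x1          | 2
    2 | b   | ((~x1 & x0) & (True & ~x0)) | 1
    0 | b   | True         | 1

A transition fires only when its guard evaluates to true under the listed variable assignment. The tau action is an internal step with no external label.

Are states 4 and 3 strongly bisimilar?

Refine partition for ~:
  P[0] = {{0,1,2,3,4}}
  P[1] = {{0,2},{1},{3,4}}
  P[2] = {{0},{1},{2},{3},{4}}
Fixed point at round 3; 5 class(es).
4∈{4}, 3∈{3}

Answer: NOT BISIMILAR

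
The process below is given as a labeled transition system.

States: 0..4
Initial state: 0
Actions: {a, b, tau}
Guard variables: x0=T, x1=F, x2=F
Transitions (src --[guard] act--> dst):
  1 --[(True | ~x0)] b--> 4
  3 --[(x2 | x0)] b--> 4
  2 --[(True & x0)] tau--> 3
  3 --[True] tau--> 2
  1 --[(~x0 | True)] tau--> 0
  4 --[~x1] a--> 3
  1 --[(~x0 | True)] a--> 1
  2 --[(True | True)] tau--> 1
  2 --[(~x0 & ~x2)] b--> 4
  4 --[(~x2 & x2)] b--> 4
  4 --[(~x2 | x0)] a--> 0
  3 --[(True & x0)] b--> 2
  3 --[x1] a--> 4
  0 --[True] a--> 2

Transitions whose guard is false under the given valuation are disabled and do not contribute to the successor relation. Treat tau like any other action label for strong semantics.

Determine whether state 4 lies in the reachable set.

Answer: REACHABLE

Trace:
Guard filter leaves 11 enabled edge(s).
L0 = {0}
L1 = {2}  cumulative {0,2}
L2 = {1,3}  cumulative {0,1,2,3}
L3 = {4}  cumulative {0,1,2,3,4}
Reachable = {0,1,2,3,4}
trace reaching 4: a·tau·b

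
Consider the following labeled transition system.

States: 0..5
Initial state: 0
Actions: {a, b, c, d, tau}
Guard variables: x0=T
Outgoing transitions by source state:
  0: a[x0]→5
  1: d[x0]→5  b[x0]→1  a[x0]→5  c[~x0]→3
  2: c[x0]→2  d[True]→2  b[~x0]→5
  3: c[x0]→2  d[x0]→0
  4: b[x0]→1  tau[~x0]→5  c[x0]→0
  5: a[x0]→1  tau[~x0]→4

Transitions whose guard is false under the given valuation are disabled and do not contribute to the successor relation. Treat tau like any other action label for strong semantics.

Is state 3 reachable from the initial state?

Guard filter leaves 11 enabled edge(s).
L0 = {0}
L1 = {5}  total {0,5}
L2 = {1}  total {0,1,5}
R = {0,1,5}

Answer: UNREACHABLE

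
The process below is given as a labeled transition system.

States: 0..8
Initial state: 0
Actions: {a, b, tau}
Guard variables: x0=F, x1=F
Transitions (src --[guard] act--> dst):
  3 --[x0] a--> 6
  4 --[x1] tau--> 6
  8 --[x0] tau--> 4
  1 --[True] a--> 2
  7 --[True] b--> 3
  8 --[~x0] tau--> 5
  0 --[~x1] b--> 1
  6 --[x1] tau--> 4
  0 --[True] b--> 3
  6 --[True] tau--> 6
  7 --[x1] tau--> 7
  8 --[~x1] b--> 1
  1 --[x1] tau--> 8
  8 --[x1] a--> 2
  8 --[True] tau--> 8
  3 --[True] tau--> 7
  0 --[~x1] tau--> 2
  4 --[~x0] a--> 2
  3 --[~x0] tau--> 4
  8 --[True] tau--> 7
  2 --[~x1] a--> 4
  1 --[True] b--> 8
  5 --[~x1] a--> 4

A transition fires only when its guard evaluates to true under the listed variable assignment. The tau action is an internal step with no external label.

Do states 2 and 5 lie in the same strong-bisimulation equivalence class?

Answer: BISIMILAR

Analysis:
Compute ~ classes (split until stable):
  P[0] = {{0,1,2,3,4,5,6,7,8}}
  P[1] = {{0,8},{1},{2,4,5},{3,6},{7}}
  P[2] = {{0},{1},{2,4,5},{3},{6},{7},{8}}
stable after 3 split(s): 7 block(s)
2∈{2,4,5}, 5∈{2,4,5}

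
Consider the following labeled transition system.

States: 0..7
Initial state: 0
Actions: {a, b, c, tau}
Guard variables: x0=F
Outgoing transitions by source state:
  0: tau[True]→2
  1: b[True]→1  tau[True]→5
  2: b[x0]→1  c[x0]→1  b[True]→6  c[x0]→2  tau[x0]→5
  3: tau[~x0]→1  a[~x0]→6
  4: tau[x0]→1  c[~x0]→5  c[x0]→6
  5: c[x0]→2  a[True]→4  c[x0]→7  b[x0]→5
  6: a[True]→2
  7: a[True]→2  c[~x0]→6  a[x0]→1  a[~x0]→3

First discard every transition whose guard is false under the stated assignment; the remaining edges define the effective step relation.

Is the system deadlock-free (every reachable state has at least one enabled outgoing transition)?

Answer: DEADLOCK-FREE

Analysis:
R = {0,2,6}
  0: tau→2  [1 exit(s)]
  2: b→6  [1 exit(s)]
  6: a→2  [1 exit(s)]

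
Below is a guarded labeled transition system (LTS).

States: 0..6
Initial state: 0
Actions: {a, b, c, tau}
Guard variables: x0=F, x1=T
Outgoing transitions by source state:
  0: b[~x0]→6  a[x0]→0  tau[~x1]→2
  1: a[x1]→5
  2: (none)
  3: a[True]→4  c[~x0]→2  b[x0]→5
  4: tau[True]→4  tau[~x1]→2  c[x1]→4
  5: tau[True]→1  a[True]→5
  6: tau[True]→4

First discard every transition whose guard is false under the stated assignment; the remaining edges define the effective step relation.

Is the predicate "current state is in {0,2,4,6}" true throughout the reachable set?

Allowed set {0,2,4,6}
Reachable = {0,4,6}
  0: ✓
  4: ✓
  6: ✓

Answer: INVARIANT HOLDS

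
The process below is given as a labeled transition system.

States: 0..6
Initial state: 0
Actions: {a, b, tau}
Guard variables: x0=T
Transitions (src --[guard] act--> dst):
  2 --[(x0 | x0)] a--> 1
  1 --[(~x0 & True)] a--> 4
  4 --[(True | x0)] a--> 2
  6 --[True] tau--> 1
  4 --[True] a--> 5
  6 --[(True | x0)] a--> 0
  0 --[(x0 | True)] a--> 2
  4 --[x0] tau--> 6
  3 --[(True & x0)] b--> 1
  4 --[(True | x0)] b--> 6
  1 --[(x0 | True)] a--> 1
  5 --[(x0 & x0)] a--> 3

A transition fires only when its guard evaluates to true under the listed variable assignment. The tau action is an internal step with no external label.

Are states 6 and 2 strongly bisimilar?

Answer: NOT BISIMILAR

Working:
Compute ~ classes (split until stable):
  P[0] = {{0,1,2,3,4,5,6}}
  P[1] = {{0,1,2,5},{3},{4},{6}}
  P[2] = {{0,1,2},{3},{4},{5},{6}}
5 equivalence class(es) (converged in 3)
class of 6: {6}; class of 2: {0,1,2}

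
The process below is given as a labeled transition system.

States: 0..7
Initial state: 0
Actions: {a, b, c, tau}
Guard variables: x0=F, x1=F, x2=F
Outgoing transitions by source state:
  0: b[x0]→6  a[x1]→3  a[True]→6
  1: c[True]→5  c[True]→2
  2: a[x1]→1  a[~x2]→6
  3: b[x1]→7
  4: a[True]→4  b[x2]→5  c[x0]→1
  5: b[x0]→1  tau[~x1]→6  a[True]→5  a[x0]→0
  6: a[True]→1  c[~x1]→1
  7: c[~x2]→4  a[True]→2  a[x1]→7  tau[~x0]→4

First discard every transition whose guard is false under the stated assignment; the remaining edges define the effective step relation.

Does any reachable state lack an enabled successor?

R = {0,1,2,5,6}
  0: a→6  [1 out]
  1: c→2  c→5  [2 out]
  2: a→6  [1 out]
  5: a→5  tau→6  [2 out]
  6: a→1  c→1  [2 out]

Answer: DEADLOCK-FREE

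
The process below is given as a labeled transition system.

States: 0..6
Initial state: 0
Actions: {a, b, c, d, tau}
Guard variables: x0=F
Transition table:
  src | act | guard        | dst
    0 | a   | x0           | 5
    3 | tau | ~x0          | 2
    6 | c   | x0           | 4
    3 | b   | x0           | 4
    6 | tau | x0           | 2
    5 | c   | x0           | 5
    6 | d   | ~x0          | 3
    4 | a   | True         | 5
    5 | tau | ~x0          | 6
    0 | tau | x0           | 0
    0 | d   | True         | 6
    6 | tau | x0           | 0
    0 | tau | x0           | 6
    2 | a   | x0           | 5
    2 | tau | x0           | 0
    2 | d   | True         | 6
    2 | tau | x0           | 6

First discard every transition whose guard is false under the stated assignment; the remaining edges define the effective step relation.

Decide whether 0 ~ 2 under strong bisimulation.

Refine partition for ~:
  P[0] = {{0,1,2,3,4,5,6}}
  P[1] = {{0,2,6},{1},{3,5},{4}}
  P[2] = {{0,2},{1},{3,5},{4},{6}}
  P[3] = {{0,2},{1},{3},{4},{5},{6}}
stable after 4 split(s): 6 block(s)
[0]={0,2}  [2]={0,2}

Answer: BISIMILAR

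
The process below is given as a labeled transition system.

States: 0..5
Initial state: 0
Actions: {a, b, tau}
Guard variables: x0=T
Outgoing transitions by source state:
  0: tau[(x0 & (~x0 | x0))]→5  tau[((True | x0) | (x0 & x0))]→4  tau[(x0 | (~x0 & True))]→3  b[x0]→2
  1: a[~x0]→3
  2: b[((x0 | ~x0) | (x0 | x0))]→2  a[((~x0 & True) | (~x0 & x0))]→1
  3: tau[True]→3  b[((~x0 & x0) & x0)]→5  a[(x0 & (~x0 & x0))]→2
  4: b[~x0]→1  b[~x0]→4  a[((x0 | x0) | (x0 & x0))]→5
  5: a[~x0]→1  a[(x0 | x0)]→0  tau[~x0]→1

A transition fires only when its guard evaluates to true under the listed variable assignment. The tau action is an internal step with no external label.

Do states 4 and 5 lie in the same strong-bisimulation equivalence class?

Refine partition for ~:
  P[0] = {{0,1,2,3,4,5}}
  P[1] = {{0},{1},{2},{3},{4,5}}
  P[2] = {{0},{1},{2},{3},{4},{5}}
6 equivalence class(es) (converged in 3)
class of 4: {4}; class of 5: {5}

Answer: NOT BISIMILAR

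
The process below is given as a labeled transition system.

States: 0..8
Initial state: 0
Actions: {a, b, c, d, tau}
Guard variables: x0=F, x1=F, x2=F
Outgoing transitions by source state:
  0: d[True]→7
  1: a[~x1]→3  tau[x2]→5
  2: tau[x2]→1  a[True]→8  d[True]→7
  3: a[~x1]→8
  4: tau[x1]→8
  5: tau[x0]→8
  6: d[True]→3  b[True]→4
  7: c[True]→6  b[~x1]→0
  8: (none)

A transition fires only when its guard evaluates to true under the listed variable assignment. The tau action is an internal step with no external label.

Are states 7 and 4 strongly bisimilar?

Answer: NOT BISIMILAR

Working:
Bisimulation quotient by refinement:
  round 0: {{0,1,2,3,4,5,6,7,8}}
  round 1: {{0},{1,3},{2},{4,5,8},{6},{7}}
  round 2: {{0},{1},{2},{3},{4,5,8},{6},{7}}
stable after 3 split(s): 7 block(s)
class of 7: {7}; class of 4: {4,5,8}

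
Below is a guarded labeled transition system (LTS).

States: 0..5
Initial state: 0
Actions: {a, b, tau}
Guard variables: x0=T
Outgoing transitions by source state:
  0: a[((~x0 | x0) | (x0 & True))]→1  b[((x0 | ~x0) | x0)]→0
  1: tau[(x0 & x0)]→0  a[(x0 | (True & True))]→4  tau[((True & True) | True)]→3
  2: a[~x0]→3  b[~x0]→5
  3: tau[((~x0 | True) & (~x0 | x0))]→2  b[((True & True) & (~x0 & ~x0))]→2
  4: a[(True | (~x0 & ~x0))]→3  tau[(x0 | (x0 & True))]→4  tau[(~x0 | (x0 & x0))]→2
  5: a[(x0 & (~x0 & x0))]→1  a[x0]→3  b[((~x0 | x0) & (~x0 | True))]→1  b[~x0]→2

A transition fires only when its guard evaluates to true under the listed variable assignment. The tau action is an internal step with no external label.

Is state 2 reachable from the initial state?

Answer: REACHABLE

Analysis:
After dropping false guards: 11 live edges.
L0 = {0}
L1 = {1}  now seen {0,1}
L2 = {3,4}  now seen {0,1,3,4}
L3 = {2}  now seen {0,1,2,3,4}
R = {0,1,2,3,4}
witness 2: a·tau·tau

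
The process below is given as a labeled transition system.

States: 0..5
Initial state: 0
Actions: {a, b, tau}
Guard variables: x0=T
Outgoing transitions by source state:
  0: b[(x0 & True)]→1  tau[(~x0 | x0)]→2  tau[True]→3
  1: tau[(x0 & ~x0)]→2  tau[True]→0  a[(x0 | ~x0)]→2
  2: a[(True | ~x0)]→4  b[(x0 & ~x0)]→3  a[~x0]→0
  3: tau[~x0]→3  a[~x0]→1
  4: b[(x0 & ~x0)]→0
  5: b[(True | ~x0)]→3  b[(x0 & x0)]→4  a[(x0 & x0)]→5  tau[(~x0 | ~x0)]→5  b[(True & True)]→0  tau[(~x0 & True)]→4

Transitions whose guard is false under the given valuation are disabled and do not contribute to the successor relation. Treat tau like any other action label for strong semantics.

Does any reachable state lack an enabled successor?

R = {0,1,2,3,4}
  0: b→1  tau→2  tau→3  [3 out]
  1: a→2  tau→0  [2 out]
  2: a→4  [1 out]
  3: ∅  [deadlock]
  4: ∅  [deadlock]
trace reaching 3: tau

Answer: DEADLOCK at state 3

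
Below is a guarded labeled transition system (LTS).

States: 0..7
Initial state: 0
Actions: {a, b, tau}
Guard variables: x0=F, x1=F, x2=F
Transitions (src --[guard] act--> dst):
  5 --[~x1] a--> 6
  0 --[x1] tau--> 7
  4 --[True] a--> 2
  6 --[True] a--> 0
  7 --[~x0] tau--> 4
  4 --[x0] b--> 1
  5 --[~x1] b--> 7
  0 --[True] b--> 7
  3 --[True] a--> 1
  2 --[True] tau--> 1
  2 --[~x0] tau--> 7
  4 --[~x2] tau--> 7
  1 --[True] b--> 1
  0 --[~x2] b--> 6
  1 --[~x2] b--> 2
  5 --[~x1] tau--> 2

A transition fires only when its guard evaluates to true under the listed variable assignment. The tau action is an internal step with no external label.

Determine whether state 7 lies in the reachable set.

Answer: REACHABLE

Trace:
Guard filter leaves 14 enabled edge(s).
L0 = {0}
L1 = {6,7}  now seen {0,6,7}
L2 = {4}  now seen {0,4,6,7}
L3 = {2}  now seen {0,2,4,6,7}
L4 = {1}  now seen {0,1,2,4,6,7}
Reachable = {0,1,2,4,6,7}
Path to 7: b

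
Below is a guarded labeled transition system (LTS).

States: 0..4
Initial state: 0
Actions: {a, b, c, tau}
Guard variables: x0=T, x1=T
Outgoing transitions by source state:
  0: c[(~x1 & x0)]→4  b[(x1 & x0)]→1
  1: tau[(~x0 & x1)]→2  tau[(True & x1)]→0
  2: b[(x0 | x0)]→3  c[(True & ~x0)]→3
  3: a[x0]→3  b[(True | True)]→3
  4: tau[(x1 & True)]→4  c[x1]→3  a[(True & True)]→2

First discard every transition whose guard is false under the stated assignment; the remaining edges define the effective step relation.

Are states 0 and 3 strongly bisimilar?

Compute ~ classes (split until stable):
  P[0] = {{0,1,2,3,4}}
  P[1] = {{0,2},{1},{3},{4}}
  P[2] = {{0},{1},{2},{3},{4}}
Fixed point at round 3; 5 class(es).
0∈{0}, 3∈{3}

Answer: NOT BISIMILAR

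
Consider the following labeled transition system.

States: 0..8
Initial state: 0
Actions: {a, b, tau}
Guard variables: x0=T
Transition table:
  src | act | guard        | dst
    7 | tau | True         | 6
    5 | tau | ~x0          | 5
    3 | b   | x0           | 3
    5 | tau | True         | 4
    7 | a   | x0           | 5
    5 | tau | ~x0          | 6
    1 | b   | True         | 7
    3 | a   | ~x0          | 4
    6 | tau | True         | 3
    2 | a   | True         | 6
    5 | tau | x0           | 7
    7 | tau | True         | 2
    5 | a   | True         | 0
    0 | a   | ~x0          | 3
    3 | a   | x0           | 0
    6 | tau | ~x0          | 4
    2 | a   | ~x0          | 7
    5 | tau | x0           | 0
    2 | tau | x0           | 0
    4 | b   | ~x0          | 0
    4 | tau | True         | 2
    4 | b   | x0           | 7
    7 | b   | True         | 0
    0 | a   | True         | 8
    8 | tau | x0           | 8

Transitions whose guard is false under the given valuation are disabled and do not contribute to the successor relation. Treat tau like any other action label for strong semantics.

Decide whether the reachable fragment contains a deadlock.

Answer: DEADLOCK-FREE

Analysis:
R = {0,8}
  0: a→8  [1 out]
  8: tau→8  [1 out]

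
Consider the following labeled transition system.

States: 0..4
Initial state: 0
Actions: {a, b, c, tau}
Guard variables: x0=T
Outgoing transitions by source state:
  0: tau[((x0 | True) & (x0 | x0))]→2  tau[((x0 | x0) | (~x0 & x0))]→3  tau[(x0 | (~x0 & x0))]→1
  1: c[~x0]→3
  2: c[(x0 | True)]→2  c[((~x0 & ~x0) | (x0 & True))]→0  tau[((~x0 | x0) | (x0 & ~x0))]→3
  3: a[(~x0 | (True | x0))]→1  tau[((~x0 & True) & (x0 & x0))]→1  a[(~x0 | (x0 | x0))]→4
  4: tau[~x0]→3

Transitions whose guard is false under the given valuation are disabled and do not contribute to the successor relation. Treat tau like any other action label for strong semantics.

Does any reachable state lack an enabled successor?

Answer: DEADLOCK at state 1

Trace:
Reachable = {0,1,2,3,4}
  0: tau→1  tau→2  tau→3  [deg 3]
  1: ∅  [STUCK]
  2: c→0  c→2  tau→3  [deg 3]
  3: a→1  a→4  [deg 2]
  4: ∅  [STUCK]
Path to 1: tau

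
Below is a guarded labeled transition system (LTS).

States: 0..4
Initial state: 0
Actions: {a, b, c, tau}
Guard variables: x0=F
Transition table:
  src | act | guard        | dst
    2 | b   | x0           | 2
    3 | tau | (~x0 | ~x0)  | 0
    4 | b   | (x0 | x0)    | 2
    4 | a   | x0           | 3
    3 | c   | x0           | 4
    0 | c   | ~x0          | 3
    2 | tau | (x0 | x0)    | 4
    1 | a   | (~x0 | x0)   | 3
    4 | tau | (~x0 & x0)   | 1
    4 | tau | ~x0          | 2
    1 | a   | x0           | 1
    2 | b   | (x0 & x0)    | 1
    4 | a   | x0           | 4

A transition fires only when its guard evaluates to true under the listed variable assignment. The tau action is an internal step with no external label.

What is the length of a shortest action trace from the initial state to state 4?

BFS to 4:
  L0 = {0}
  L1 = {3}
4 never appears.

Answer: UNREACHABLE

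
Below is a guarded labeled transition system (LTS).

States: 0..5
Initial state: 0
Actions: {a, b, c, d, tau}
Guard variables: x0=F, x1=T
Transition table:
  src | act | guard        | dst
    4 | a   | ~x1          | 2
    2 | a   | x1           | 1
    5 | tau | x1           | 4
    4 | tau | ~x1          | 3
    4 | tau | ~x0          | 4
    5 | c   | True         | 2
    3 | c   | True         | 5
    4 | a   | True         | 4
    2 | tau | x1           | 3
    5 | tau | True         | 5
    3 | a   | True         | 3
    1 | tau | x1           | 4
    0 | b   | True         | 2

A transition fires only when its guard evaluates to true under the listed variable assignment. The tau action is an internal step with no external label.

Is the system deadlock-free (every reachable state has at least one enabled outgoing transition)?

Reachable = {0,1,2,3,4,5}
  0: b→2  [deg 1]
  1: tau→4  [deg 1]
  2: a→1  tau→3  [deg 2]
  3: a→3  c→5  [deg 2]
  4: a→4  tau→4  [deg 2]
  5: c→2  tau→4  tau→5  [deg 3]

Answer: DEADLOCK-FREE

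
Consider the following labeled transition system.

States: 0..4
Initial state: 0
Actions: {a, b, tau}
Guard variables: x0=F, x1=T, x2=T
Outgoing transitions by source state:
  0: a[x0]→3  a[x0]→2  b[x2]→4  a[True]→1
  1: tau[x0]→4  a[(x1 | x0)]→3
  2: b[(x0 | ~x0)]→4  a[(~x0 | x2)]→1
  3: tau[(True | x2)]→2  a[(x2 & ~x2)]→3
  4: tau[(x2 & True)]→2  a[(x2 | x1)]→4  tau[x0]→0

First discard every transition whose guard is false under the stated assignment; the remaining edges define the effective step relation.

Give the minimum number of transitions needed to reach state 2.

Answer: 2

Trace:
BFS to 2:
  Layer 0: {0}
  Layer 1: {1,4}
  Layer 2: {2,3}
first hit 2 at d=2 via b·tau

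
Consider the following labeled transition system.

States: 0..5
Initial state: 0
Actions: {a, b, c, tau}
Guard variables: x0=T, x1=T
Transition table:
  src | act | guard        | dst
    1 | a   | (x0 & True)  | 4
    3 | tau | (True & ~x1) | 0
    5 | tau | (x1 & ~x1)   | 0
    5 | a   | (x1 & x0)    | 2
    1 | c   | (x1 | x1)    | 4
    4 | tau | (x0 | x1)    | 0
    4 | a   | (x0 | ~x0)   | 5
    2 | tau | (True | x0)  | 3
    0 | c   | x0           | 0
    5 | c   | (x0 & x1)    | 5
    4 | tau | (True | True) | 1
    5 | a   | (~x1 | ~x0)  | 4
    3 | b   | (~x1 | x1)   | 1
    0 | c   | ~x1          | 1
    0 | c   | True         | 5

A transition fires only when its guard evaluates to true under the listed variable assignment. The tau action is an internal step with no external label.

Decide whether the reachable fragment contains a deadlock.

R = {0,1,2,3,4,5}
  0: c→0  c→5  [deg 2]
  1: a→4  c→4  [deg 2]
  2: tau→3  [deg 1]
  3: b→1  [deg 1]
  4: a→5  tau→0  tau→1  [deg 3]
  5: a→2  c→5  [deg 2]

Answer: DEADLOCK-FREE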